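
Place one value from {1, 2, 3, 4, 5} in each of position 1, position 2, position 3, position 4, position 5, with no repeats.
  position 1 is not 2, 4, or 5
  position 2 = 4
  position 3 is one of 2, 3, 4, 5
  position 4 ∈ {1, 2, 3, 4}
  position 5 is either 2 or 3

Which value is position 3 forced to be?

5

position 2's domain is down to {4}, so position 2 = 4. Remove 4 from position 3, position 4.
The 4 still-open variables draw from only 4 values {1, 2, 3, 5}, so each is used; only position 3 can be 5, hence position 3 = 5.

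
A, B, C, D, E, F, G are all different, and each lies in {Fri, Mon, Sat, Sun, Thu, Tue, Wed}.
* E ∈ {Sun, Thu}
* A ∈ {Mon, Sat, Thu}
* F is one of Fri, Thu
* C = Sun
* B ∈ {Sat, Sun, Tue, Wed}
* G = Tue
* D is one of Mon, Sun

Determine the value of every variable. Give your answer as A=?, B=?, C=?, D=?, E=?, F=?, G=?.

A=Sat, B=Wed, C=Sun, D=Mon, E=Thu, F=Fri, G=Tue

C's domain is down to {Sun}, so C = Sun. So B, D, E can't be Sun.
D has just one choice, so D = Mon. Remove Mon from A.
E must be Thu (only option left). So A, F can't be Thu.
F has just one choice, so F = Fri.
G has just one choice, so G = Tue. So B can't be Tue.
That leaves A = Sat. Strike Sat from B.
B must be Wed (only option left).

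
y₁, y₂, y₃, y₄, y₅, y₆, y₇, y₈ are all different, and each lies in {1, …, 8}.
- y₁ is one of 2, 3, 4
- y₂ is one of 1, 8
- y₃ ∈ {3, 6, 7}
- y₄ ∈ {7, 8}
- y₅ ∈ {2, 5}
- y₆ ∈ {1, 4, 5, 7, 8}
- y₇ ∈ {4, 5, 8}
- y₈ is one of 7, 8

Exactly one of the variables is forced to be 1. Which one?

y₂

Among the 8 variables, 6 fits only y₃ (and all 8 values in {1, 2, 3, 4, 5, 6, 7, 8} must be used), so y₃ = 6.
The 7 still-open variables draw from only 7 values {1, 2, 3, 4, 5, 7, 8}, so each is used; only y₁ can be 3, hence y₁ = 3.
Among the 6 still-open variables, 2 fits only y₅ (and all 6 values in {1, 2, 4, 5, 7, 8} must be used), so y₅ = 2.
y₄ and y₈ between them cover only {7, 8} — a naked pair. Remove those values from y₂, y₆, y₇.
So 1 goes to y₂.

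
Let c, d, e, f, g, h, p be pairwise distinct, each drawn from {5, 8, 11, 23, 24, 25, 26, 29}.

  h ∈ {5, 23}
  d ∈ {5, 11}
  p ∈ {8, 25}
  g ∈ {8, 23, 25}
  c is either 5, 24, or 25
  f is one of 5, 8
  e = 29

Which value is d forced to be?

e's domain is down to {29}, so e = 29.
Among the 6 still-open variables, 11 fits only d (and all 6 values in {5, 8, 11, 23, 24, 25} must be used), so d = 11.

11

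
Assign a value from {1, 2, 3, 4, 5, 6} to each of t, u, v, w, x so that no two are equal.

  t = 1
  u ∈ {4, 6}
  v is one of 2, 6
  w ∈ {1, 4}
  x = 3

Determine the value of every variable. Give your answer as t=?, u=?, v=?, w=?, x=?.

t has just one choice, so t = 1. Remove 1 from w.
w has just one choice, so w = 4. Remove 4 from u.
x's domain is down to {3}, so x = 3.
u has just one choice, so u = 6. Strike 6 from v.
That leaves v = 2.

t=1, u=6, v=2, w=4, x=3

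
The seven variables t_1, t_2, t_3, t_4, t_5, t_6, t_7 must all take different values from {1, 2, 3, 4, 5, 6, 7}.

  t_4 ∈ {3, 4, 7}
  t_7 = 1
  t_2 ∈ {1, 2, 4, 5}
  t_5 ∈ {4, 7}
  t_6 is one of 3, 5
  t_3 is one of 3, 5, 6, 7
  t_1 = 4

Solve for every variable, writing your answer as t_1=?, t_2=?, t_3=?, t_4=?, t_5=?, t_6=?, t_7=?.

t_1 has just one choice, so t_1 = 4. Strike 4 from t_2, t_4, t_5.
t_5 has just one choice, so t_5 = 7. Eliminate 7 elsewhere: t_3, t_4.
t_7 has just one choice, so t_7 = 1. Remove 1 from t_2.
That leaves t_4 = 3. Remove 3 from t_3, t_6.
t_6 must be 5 (only option left). Remove 5 from t_2, t_3.
That leaves t_2 = 2.
t_3's domain is down to {6}, so t_3 = 6.

t_1=4, t_2=2, t_3=6, t_4=3, t_5=7, t_6=5, t_7=1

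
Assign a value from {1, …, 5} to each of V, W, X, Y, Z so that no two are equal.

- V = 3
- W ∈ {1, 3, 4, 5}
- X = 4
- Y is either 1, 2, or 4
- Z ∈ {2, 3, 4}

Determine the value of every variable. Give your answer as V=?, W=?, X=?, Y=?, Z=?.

V has just one choice, so V = 3. Eliminate 3 elsewhere: W, Z.
X must be 4 (only option left). Strike 4 from W, Y, Z.
Z must be 2 (only option left). Remove 2 from Y.
Y must be 1 (only option left). Strike 1 from W.
W must be 5 (only option left).

V=3, W=5, X=4, Y=1, Z=2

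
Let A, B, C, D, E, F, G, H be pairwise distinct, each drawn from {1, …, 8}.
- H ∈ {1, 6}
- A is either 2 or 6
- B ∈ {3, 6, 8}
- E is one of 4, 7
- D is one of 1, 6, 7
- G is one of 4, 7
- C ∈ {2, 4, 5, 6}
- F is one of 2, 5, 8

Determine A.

Among the 8 variables, 3 fits only B (and all 8 values in {1, 2, 3, 4, 5, 6, 7, 8} must be used), so B = 3.
The 7 still-open variables draw from only 7 values {1, 2, 4, 5, 6, 7, 8}, so each is used; only F can be 8, hence F = 8.
Among the 6 still-open variables, 5 fits only C (and all 6 values in {1, 2, 4, 5, 6, 7} must be used), so C = 5.
The 5 still-open variables draw from only 5 values {1, 2, 4, 6, 7}, so each is used; only A can be 2, hence A = 2.

2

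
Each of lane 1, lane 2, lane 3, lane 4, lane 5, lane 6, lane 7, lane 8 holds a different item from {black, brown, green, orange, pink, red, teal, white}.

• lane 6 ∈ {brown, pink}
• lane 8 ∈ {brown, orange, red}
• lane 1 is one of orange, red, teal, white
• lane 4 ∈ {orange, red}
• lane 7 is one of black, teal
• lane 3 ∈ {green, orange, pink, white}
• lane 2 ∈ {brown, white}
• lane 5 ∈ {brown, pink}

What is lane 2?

white

Among the 8 variables, black fits only lane 7 (and all 8 values in {black, brown, green, orange, pink, red, teal, white} must be used), so lane 7 = black.
The 7 still-open variables together cover exactly {brown, green, orange, pink, red, teal, white} — 7 values for 7 variables — and green appears only in lane 3's list, so lane 3 = green.
The 6 still-open variables draw from only 6 values {brown, orange, pink, red, teal, white}, so each is used; only lane 1 can be teal, hence lane 1 = teal.
The 5 still-open variables together cover exactly {brown, orange, pink, red, white} — 5 values for 5 variables — and white appears only in lane 2's list, so lane 2 = white.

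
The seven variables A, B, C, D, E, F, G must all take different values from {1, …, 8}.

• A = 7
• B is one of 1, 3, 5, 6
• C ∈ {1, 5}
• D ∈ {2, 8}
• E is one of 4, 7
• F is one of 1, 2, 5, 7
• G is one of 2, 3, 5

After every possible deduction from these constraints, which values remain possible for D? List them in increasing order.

A has just one choice, so A = 7. Remove 7 from E, F.
That leaves E = 4.
No further eliminations apply; D can still be any of 2, 8.

2, 8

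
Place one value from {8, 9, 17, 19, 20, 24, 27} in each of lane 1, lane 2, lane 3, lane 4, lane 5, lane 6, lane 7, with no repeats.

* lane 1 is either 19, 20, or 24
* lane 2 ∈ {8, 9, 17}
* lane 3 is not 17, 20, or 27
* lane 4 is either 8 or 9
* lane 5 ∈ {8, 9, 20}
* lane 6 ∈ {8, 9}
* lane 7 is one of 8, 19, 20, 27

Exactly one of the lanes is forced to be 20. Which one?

lane 5

The 7 variables together cover exactly {8, 9, 17, 19, 20, 24, 27} — 7 values for 7 variables — and 17 appears only in lane 2's list, so lane 2 = 17.
Among the 6 still-open variables, 27 fits only lane 7 (and all 6 values in {8, 9, 19, 20, 24, 27} must be used), so lane 7 = 27.
lane 4 and lane 6 share exactly the 2 values {8, 9}; by pigeonhole those values go to them, so strike 8, 9 from lane 3, lane 5.
So 20 goes to lane 5.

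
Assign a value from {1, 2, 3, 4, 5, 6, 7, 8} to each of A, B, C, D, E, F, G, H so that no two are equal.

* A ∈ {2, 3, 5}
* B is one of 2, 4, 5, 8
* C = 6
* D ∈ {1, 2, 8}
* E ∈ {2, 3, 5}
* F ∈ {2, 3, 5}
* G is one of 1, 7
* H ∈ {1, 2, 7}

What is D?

C must be 6 (only option left).
Among the 7 still-open variables, 4 fits only B (and all 7 values in {1, 2, 3, 4, 5, 7, 8} must be used), so B = 4.
Among the 6 still-open variables, 8 fits only D (and all 6 values in {1, 2, 3, 5, 7, 8} must be used), so D = 8.

8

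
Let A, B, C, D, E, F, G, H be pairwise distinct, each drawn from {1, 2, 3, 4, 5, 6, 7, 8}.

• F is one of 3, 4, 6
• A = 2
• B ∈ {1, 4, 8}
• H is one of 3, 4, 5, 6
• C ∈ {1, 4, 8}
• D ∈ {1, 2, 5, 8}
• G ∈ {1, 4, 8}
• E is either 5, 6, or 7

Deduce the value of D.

5

A has just one choice, so A = 2. Remove 2 from D.
Among the 7 still-open variables, 7 fits only E (and all 7 values in {1, 3, 4, 5, 6, 7, 8} must be used), so E = 7.
B, C, G between them cover only {1, 4, 8} — a naked triple. Remove those values from D, F, H.
So D = 5.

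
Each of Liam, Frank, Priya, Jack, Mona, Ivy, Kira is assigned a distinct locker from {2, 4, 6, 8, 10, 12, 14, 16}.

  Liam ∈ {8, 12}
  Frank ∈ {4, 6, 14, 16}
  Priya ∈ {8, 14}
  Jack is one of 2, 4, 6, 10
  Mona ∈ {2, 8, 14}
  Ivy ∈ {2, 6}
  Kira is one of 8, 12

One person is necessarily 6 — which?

The 2 variables Liam and Kira are confined to {8, 12}, which locks those values in; drop them from Priya, Mona.
That leaves Priya = 14. So Frank, Mona can't be 14.
Mona's domain is down to {2}, so Mona = 2. Strike 2 from Jack, Ivy.
So 6 goes to Ivy.

Ivy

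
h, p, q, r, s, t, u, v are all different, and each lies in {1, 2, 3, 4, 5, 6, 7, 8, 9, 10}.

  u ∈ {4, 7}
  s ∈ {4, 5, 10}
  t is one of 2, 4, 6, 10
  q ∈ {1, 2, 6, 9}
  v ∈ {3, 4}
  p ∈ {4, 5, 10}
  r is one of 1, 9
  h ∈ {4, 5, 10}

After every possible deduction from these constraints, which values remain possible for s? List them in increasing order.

h, p, s between them cover only {4, 5, 10} — a naked triple. Remove those values from t, u, v.
u's domain is down to {7}, so u = 7.
v's domain is down to {3}, so v = 3.
No further eliminations apply; s can still be any of 4, 5, 10.

4, 5, 10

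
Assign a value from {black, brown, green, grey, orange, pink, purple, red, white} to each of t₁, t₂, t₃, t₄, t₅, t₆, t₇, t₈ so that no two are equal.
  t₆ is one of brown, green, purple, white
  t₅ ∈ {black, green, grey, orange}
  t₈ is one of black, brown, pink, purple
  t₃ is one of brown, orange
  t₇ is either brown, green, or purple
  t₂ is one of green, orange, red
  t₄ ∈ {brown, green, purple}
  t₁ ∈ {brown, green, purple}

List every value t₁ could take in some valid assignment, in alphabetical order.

t₁, t₄, t₇ share exactly the 3 values {brown, green, purple}; by pigeonhole those values go to them, so strike brown, green, purple from t₂, t₃, t₅, t₆, t₈.
t₃'s domain is down to {orange}, so t₃ = orange. So t₂, t₅ can't be orange.
t₆'s domain is down to {white}, so t₆ = white.
t₂ must be red (only option left).
No further eliminations apply; t₁ can still be any of brown, green, purple.

brown, green, purple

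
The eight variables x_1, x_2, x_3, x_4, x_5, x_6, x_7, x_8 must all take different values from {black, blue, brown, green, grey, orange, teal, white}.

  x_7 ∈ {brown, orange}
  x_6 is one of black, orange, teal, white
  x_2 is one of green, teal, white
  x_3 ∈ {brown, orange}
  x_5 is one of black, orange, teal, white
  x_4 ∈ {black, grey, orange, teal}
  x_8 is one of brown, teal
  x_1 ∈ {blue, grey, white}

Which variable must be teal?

The 8 variables together cover exactly {black, blue, brown, green, grey, orange, teal, white} — 8 values for 8 variables — and blue appears only in x_1's list, so x_1 = blue.
The 7 still-open variables together cover exactly {black, brown, green, grey, orange, teal, white} — 7 values for 7 variables — and green appears only in x_2's list, so x_2 = green.
The 6 still-open variables draw from only 6 values {black, brown, grey, orange, teal, white}, so each is used; only x_4 can be grey, hence x_4 = grey.
x_3 and x_7 share exactly the 2 values {brown, orange}; by pigeonhole those values go to them, so strike brown, orange from x_5, x_6, x_8.
So teal goes to x_8.

x_8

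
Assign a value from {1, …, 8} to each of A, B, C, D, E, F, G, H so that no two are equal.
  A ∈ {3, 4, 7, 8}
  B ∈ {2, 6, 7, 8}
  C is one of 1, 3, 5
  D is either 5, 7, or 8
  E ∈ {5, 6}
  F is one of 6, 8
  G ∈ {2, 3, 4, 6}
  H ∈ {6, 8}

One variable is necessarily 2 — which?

Among the 8 variables, 1 fits only C (and all 8 values in {1, 2, 3, 4, 5, 6, 7, 8} must be used), so C = 1.
F and H between them cover only {6, 8} — a naked pair. Remove those values from A, B, D, E, G.
That leaves E = 5. So D can't be 5.
That leaves D = 7. Strike 7 from A, B.
So 2 goes to B.

B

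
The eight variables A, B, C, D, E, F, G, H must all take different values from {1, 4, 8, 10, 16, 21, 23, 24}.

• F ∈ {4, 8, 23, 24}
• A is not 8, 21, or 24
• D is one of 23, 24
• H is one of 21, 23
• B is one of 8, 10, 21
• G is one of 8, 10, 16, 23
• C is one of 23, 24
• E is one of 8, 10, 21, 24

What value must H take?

21

The 8 variables together cover exactly {1, 4, 8, 10, 16, 21, 23, 24} — 8 values for 8 variables — and 1 appears only in A's list, so A = 1.
The 7 still-open variables draw from only 7 values {4, 8, 10, 16, 21, 23, 24}, so each is used; only F can be 4, hence F = 4.
The 6 still-open variables together cover exactly {8, 10, 16, 21, 23, 24} — 6 values for 6 variables — and 16 appears only in G's list, so G = 16.
C and D between them cover only {23, 24} — a naked pair. Remove those values from E, H.
So H = 21.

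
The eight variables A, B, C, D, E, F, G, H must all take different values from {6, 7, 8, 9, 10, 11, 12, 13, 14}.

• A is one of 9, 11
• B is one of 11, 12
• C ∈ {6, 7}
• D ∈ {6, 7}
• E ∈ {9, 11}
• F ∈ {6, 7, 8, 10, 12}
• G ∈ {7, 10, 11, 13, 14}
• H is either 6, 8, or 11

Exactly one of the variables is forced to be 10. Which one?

The 2 variables A and E are confined to {9, 11}, which locks those values in; drop them from B, G, H.
B's domain is down to {12}, so B = 12. Strike 12 from F.
The 2 variables C and D are confined to {6, 7}, which locks those values in; drop them from F, G, H.
That leaves H = 8. Remove 8 from F.
So 10 goes to F.

F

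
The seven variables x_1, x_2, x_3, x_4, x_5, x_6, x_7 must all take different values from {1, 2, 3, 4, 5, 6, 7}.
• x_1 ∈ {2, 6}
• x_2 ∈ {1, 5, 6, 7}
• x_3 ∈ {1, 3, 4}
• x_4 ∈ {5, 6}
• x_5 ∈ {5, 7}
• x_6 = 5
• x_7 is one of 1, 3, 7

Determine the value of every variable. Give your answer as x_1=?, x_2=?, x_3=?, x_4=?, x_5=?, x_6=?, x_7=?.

x_6's domain is down to {5}, so x_6 = 5. Remove 5 from x_2, x_4, x_5.
x_4's domain is down to {6}, so x_4 = 6. Eliminate 6 elsewhere: x_1, x_2.
x_5's domain is down to {7}, so x_5 = 7. Eliminate 7 elsewhere: x_2, x_7.
x_1 has just one choice, so x_1 = 2.
x_2 must be 1 (only option left). Eliminate 1 elsewhere: x_3, x_7.
x_7 has just one choice, so x_7 = 3. Remove 3 from x_3.
x_3 must be 4 (only option left).

x_1=2, x_2=1, x_3=4, x_4=6, x_5=7, x_6=5, x_7=3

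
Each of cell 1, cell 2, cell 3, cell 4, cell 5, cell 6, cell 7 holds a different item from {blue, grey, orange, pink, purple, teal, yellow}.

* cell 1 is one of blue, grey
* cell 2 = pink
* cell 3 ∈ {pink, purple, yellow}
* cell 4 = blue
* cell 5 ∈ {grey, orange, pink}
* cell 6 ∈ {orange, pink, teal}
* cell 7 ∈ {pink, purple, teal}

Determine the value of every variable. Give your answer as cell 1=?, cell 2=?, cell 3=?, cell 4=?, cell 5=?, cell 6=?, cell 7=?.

cell 2 must be pink (only option left). So cell 3, cell 5, cell 6, cell 7 can't be pink.
That leaves cell 4 = blue. Eliminate blue elsewhere: cell 1.
That leaves cell 1 = grey. Eliminate grey elsewhere: cell 5.
cell 5 must be orange (only option left). So cell 6 can't be orange.
cell 6 has just one choice, so cell 6 = teal. So cell 7 can't be teal.
cell 7's domain is down to {purple}, so cell 7 = purple. Strike purple from cell 3.
That leaves cell 3 = yellow.

cell 1=grey, cell 2=pink, cell 3=yellow, cell 4=blue, cell 5=orange, cell 6=teal, cell 7=purple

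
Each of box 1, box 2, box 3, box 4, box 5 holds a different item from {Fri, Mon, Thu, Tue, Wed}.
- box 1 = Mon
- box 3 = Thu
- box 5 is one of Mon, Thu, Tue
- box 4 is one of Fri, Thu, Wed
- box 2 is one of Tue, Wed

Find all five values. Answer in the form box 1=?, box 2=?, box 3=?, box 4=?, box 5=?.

box 1=Mon, box 2=Wed, box 3=Thu, box 4=Fri, box 5=Tue

box 1 must be Mon (only option left). So box 5 can't be Mon.
box 3's domain is down to {Thu}, so box 3 = Thu. Eliminate Thu elsewhere: box 4, box 5.
box 5 must be Tue (only option left). Remove Tue from box 2.
That leaves box 2 = Wed. So box 4 can't be Wed.
box 4 must be Fri (only option left).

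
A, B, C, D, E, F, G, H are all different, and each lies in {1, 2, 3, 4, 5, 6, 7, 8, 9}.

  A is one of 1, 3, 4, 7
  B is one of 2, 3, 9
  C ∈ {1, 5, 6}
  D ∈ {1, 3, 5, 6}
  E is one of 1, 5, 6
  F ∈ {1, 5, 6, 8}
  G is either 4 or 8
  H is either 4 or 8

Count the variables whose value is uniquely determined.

G and H share exactly the 2 values {4, 8}; by pigeonhole those values go to them, so strike 4, 8 from A, F.
C, E, F between them cover only {1, 5, 6} — a naked triple. Remove those values from A, D.
D's domain is down to {3}, so D = 3. Strike 3 from A, B.
A must be 7 (only option left).
Determined: A=7, D=3. The other variables each still have more than one consistent value. That makes 2.

2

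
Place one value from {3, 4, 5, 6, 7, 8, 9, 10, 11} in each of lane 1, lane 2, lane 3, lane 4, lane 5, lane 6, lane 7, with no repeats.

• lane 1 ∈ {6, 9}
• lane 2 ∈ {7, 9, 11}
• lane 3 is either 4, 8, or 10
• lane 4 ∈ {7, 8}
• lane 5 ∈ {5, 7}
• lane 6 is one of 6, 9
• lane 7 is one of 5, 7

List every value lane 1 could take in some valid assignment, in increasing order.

6, 9

The 2 variables lane 1 and lane 6 are confined to {6, 9}, which locks those values in; drop them from lane 2.
lane 5 and lane 7 between them cover only {5, 7} — a naked pair. Remove those values from lane 2, lane 4.
lane 2 must be 11 (only option left).
That leaves lane 4 = 8. So lane 3 can't be 8.
No further eliminations apply; lane 1 can still be any of 6, 9.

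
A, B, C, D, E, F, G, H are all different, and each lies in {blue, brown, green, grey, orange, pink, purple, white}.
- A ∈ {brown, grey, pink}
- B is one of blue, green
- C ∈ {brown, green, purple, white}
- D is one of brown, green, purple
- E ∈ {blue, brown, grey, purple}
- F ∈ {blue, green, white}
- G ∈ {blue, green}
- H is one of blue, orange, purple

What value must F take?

white

The 8 variables together cover exactly {blue, brown, green, grey, orange, pink, purple, white} — 8 values for 8 variables — and orange appears only in H's list, so H = orange.
The 7 still-open variables together cover exactly {blue, brown, green, grey, pink, purple, white} — 7 values for 7 variables — and pink appears only in A's list, so A = pink.
The 6 still-open variables draw from only 6 values {blue, brown, green, grey, purple, white}, so each is used; only E can be grey, hence E = grey.
B and G share exactly the 2 values {blue, green}; by pigeonhole those values go to them, so strike blue, green from C, D, F.
So F = white.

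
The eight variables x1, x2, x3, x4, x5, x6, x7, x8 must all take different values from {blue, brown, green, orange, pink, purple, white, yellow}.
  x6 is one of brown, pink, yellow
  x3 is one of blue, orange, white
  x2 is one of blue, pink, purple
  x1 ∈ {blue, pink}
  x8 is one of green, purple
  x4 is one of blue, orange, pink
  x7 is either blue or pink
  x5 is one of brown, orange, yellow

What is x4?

The 8 variables together cover exactly {blue, brown, green, orange, pink, purple, white, yellow} — 8 values for 8 variables — and green appears only in x8's list, so x8 = green.
Among the 7 still-open variables, purple fits only x2 (and all 7 values in {blue, brown, orange, pink, purple, white, yellow} must be used), so x2 = purple.
The 6 still-open variables draw from only 6 values {blue, brown, orange, pink, white, yellow}, so each is used; only x3 can be white, hence x3 = white.
x1 and x7 share exactly the 2 values {blue, pink}; by pigeonhole those values go to them, so strike blue, pink from x4, x6.
So x4 = orange.

orange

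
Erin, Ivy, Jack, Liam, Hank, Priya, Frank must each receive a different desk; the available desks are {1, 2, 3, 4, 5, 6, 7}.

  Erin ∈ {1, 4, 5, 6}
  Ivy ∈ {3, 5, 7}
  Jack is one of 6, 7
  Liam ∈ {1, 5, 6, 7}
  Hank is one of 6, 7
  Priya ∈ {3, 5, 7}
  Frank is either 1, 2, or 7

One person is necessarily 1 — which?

The 7 variables draw from only 7 values {1, 2, 3, 4, 5, 6, 7}, so each is used; only Frank can be 2, hence Frank = 2.
Among the 6 still-open variables, 4 fits only Erin (and all 6 values in {1, 3, 4, 5, 6, 7} must be used), so Erin = 4.
The 5 still-open variables together cover exactly {1, 3, 5, 6, 7} — 5 values for 5 variables — and 1 appears only in Liam's list, so Liam = 1.

Liam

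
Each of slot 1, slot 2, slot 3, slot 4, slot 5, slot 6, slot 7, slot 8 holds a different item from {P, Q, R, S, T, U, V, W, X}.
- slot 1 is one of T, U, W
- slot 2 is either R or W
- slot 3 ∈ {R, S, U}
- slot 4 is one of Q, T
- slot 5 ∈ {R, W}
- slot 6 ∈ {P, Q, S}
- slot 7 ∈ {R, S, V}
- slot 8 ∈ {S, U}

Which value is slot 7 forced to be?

The 8 variables together cover exactly {P, Q, R, S, T, U, V, W} — 8 values for 8 variables — and P appears only in slot 6's list, so slot 6 = P.
The 7 still-open variables draw from only 7 values {Q, R, S, T, U, V, W}, so each is used; only slot 4 can be Q, hence slot 4 = Q.
Among the 6 still-open variables, T fits only slot 1 (and all 6 values in {R, S, T, U, V, W} must be used), so slot 1 = T.
The 5 still-open variables draw from only 5 values {R, S, U, V, W}, so each is used; only slot 7 can be V, hence slot 7 = V.

V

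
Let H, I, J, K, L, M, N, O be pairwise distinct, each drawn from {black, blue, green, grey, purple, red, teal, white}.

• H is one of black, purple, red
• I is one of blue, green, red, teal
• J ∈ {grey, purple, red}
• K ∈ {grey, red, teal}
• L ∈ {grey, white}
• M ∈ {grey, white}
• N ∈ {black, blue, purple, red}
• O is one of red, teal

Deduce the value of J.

purple

Among the 8 variables, green fits only I (and all 8 values in {black, blue, green, grey, purple, red, teal, white} must be used), so I = green.
The 7 still-open variables together cover exactly {black, blue, grey, purple, red, teal, white} — 7 values for 7 variables — and blue appears only in N's list, so N = blue.
The 6 still-open variables together cover exactly {black, grey, purple, red, teal, white} — 6 values for 6 variables — and black appears only in H's list, so H = black.
Among the 5 still-open variables, purple fits only J (and all 5 values in {grey, purple, red, teal, white} must be used), so J = purple.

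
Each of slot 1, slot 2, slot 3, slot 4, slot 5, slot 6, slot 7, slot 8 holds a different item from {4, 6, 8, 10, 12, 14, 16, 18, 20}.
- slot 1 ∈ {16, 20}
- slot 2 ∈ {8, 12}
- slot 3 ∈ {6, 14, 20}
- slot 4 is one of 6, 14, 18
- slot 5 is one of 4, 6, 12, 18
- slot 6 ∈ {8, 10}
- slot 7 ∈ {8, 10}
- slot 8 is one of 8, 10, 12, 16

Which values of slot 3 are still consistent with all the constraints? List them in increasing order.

6, 14

slot 6 and slot 7 share exactly the 2 values {8, 10}; by pigeonhole those values go to them, so strike 8, 10 from slot 2, slot 8.
slot 2 has just one choice, so slot 2 = 12. Remove 12 from slot 5, slot 8.
slot 8's domain is down to {16}, so slot 8 = 16. Eliminate 16 elsewhere: slot 1.
That leaves slot 1 = 20. So slot 3 can't be 20.
No further eliminations apply; slot 3 can still be any of 6, 14.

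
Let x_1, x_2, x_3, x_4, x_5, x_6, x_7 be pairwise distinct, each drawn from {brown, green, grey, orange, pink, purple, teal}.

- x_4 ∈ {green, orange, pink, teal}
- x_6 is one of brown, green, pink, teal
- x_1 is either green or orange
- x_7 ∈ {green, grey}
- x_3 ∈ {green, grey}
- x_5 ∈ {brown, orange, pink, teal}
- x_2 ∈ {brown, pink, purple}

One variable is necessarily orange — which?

x_1

The 7 variables draw from only 7 values {brown, green, grey, orange, pink, purple, teal}, so each is used; only x_2 can be purple, hence x_2 = purple.
x_3 and x_7 between them cover only {green, grey} — a naked pair. Remove those values from x_1, x_4, x_6.
So orange goes to x_1.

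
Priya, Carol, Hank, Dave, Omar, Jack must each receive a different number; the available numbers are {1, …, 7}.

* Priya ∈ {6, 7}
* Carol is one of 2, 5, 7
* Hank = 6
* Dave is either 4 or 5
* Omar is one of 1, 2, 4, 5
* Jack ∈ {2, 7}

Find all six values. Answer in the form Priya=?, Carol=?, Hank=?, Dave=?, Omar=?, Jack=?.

Priya=7, Carol=5, Hank=6, Dave=4, Omar=1, Jack=2

Hank's domain is down to {6}, so Hank = 6. So Priya can't be 6.
Priya has just one choice, so Priya = 7. Eliminate 7 elsewhere: Carol, Jack.
Jack has just one choice, so Jack = 2. So Carol, Omar can't be 2.
Carol's domain is down to {5}, so Carol = 5. So Dave, Omar can't be 5.
Dave must be 4 (only option left). Eliminate 4 elsewhere: Omar.
Omar's domain is down to {1}, so Omar = 1.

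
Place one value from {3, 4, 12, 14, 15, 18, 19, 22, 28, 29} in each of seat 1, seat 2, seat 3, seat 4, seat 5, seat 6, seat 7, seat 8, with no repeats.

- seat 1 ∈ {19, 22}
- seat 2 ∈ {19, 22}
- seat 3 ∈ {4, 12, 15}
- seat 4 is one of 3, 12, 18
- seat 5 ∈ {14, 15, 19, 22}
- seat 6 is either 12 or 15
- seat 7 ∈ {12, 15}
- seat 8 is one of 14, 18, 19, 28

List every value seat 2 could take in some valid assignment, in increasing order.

seat 1 and seat 2 share exactly the 2 values {19, 22}; by pigeonhole those values go to them, so strike 19, 22 from seat 5, seat 8.
The 2 variables seat 6 and seat 7 are confined to {12, 15}, which locks those values in; drop them from seat 3, seat 4, seat 5.
seat 3's domain is down to {4}, so seat 3 = 4.
seat 5 must be 14 (only option left). Remove 14 from seat 8.
No further eliminations apply; seat 2 can still be any of 19, 22.

19, 22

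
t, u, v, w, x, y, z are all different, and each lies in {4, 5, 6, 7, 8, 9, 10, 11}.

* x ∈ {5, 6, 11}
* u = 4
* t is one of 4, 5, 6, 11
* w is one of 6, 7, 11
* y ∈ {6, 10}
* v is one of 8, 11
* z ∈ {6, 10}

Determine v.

8

u must be 4 (only option left). So t can't be 4.
Among the 6 still-open variables, 7 fits only w (and all 6 values in {5, 6, 7, 8, 10, 11} must be used), so w = 7.
The 5 still-open variables draw from only 5 values {5, 6, 8, 10, 11}, so each is used; only v can be 8, hence v = 8.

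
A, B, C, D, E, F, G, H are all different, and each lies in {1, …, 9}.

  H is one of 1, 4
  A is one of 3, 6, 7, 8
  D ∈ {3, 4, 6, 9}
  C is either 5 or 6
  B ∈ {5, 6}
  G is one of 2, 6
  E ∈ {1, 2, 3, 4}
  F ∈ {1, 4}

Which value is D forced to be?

B and C share exactly the 2 values {5, 6}; by pigeonhole those values go to them, so strike 5, 6 from A, D, G.
G's domain is down to {2}, so G = 2. Remove 2 from E.
The 2 variables F and H are confined to {1, 4}, which locks those values in; drop them from D, E.
E must be 3 (only option left). Eliminate 3 elsewhere: A, D.
So D = 9.

9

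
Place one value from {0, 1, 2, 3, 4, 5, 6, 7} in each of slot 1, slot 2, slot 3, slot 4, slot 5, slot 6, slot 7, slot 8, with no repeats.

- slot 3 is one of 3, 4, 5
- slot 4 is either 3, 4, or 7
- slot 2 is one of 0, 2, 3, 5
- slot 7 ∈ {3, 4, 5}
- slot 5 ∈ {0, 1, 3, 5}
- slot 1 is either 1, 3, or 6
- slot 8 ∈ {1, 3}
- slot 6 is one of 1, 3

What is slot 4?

7

Among the 8 variables, 2 fits only slot 2 (and all 8 values in {0, 1, 2, 3, 4, 5, 6, 7} must be used), so slot 2 = 2.
The 7 still-open variables draw from only 7 values {0, 1, 3, 4, 5, 6, 7}, so each is used; only slot 5 can be 0, hence slot 5 = 0.
Among the 6 still-open variables, 6 fits only slot 1 (and all 6 values in {1, 3, 4, 5, 6, 7} must be used), so slot 1 = 6.
The 5 still-open variables together cover exactly {1, 3, 4, 5, 7} — 5 values for 5 variables — and 7 appears only in slot 4's list, so slot 4 = 7.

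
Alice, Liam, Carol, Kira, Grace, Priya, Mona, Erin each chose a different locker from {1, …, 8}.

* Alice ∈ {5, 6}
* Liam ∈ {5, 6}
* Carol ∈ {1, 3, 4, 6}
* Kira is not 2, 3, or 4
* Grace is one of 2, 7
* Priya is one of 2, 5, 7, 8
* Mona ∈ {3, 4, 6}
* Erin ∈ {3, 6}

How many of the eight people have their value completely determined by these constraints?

3

Alice and Liam share exactly the 2 values {5, 6}; by pigeonhole those values go to them, so strike 5, 6 from Carol, Kira, Priya, Mona, Erin.
Erin has just one choice, so Erin = 3. So Carol, Mona can't be 3.
Mona has just one choice, so Mona = 4. Strike 4 from Carol.
Carol has just one choice, so Carol = 1. So Kira can't be 1.
Determined: Carol=1, Mona=4, Erin=3. The other people each still have more than one consistent value. That makes 3.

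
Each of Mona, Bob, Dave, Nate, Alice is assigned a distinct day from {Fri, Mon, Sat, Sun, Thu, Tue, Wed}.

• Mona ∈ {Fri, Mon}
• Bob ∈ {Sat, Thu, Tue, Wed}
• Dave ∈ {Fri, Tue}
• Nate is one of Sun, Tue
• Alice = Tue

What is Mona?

Mon

Alice must be Tue (only option left). So Bob, Dave, Nate can't be Tue.
Dave has just one choice, so Dave = Fri. Strike Fri from Mona.
So Mona = Mon.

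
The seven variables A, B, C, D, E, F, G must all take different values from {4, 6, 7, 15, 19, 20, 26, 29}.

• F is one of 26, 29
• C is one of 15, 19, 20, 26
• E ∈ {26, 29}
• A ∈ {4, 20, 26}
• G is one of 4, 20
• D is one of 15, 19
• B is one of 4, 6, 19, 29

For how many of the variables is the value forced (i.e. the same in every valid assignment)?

1

The 7 variables together cover exactly {4, 6, 15, 19, 20, 26, 29} — 7 values for 7 variables — and 6 appears only in B's list, so B = 6.
E and F share exactly the 2 values {26, 29}; by pigeonhole those values go to them, so strike 26, 29 from A, C.
A and G between them cover only {4, 20} — a naked pair. Remove those values from C.
Determined: B=6. The other variables each still have more than one consistent value. That makes 1.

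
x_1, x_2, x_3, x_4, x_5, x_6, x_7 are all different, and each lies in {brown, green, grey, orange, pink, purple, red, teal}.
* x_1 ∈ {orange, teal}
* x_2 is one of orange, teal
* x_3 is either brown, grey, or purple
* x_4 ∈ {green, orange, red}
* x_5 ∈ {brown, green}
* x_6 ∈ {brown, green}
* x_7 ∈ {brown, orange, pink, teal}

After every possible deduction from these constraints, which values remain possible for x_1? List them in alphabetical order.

orange, teal

x_1 and x_2 between them cover only {orange, teal} — a naked pair. Remove those values from x_4, x_7.
The 2 variables x_5 and x_6 are confined to {brown, green}, which locks those values in; drop them from x_3, x_4, x_7.
x_4 has just one choice, so x_4 = red.
That leaves x_7 = pink.
No further eliminations apply; x_1 can still be any of orange, teal.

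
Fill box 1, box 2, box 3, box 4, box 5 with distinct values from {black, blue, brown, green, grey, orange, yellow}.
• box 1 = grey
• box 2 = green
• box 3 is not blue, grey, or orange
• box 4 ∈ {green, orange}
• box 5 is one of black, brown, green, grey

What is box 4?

box 1's domain is down to {grey}, so box 1 = grey. Remove grey from box 5.
box 2's domain is down to {green}, so box 2 = green. So box 3, box 4, box 5 can't be green.
So box 4 = orange.

orange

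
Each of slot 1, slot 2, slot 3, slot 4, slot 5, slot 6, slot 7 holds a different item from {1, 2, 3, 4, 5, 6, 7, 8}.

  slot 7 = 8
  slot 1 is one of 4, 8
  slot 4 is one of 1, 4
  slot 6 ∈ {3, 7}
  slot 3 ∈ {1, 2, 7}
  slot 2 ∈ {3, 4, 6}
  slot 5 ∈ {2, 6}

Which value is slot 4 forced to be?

slot 7 has just one choice, so slot 7 = 8. Remove 8 from slot 1.
That leaves slot 1 = 4. Remove 4 from slot 2, slot 4.
So slot 4 = 1.

1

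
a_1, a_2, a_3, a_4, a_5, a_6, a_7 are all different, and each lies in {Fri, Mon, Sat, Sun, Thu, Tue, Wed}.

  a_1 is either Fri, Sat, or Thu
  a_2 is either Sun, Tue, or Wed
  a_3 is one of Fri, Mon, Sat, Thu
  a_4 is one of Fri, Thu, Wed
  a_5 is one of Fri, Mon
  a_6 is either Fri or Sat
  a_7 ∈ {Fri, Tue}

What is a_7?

The 7 variables draw from only 7 values {Fri, Mon, Sat, Sun, Thu, Tue, Wed}, so each is used; only a_2 can be Sun, hence a_2 = Sun.
Among the 6 still-open variables, Tue fits only a_7 (and all 6 values in {Fri, Mon, Sat, Thu, Tue, Wed} must be used), so a_7 = Tue.

Tue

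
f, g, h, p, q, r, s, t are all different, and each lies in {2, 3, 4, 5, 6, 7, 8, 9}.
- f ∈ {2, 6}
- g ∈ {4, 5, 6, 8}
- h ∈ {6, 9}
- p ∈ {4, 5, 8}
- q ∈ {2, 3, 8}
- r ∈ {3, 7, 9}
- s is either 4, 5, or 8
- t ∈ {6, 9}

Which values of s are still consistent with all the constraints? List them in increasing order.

4, 5, 8

The 8 variables draw from only 8 values {2, 3, 4, 5, 6, 7, 8, 9}, so each is used; only r can be 7, hence r = 7.
The 7 still-open variables together cover exactly {2, 3, 4, 5, 6, 8, 9} — 7 values for 7 variables — and 3 appears only in q's list, so q = 3.
The 6 still-open variables together cover exactly {2, 4, 5, 6, 8, 9} — 6 values for 6 variables — and 2 appears only in f's list, so f = 2.
h and t between them cover only {6, 9} — a naked pair. Remove those values from g.
No further eliminations apply; s can still be any of 4, 5, 8.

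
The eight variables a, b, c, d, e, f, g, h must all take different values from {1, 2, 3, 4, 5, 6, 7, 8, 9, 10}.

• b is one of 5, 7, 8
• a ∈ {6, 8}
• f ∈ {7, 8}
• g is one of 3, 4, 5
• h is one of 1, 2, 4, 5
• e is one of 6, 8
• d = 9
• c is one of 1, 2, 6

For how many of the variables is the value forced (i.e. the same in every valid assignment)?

3

d has just one choice, so d = 9.
a and e between them cover only {6, 8} — a naked pair. Remove those values from b, c, f.
f must be 7 (only option left). So b can't be 7.
That leaves b = 5. So g, h can't be 5.
Determined: b=5, d=9, f=7. The other variables each still have more than one consistent value. That makes 3.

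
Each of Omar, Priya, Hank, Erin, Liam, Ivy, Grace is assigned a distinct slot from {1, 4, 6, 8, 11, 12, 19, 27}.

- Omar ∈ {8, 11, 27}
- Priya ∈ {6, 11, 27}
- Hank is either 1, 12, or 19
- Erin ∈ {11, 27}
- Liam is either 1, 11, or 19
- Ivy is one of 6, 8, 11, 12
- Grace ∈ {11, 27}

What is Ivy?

The 2 variables Erin and Grace are confined to {11, 27}, which locks those values in; drop them from Omar, Priya, Liam, Ivy.
That leaves Omar = 8. So Ivy can't be 8.
Priya's domain is down to {6}, so Priya = 6. So Ivy can't be 6.
So Ivy = 12.

12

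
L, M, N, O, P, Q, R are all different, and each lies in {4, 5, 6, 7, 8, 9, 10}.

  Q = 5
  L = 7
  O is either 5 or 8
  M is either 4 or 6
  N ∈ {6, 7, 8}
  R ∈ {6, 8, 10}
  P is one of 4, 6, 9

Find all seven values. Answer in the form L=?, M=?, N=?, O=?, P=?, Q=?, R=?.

L has just one choice, so L = 7. Strike 7 from N.
That leaves Q = 5. So O can't be 5.
That leaves O = 8. So N, R can't be 8.
N has just one choice, so N = 6. So M, P, R can't be 6.
R has just one choice, so R = 10.
M must be 4 (only option left). So P can't be 4.
That leaves P = 9.

L=7, M=4, N=6, O=8, P=9, Q=5, R=10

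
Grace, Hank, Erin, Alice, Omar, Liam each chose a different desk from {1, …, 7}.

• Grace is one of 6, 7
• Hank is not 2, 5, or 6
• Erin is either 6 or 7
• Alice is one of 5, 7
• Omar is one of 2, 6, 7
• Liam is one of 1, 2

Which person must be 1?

The 2 variables Grace and Erin are confined to {6, 7}, which locks those values in; drop them from Hank, Alice, Omar.
That leaves Alice = 5.
Omar must be 2 (only option left). Eliminate 2 elsewhere: Liam.
So 1 goes to Liam.

Liam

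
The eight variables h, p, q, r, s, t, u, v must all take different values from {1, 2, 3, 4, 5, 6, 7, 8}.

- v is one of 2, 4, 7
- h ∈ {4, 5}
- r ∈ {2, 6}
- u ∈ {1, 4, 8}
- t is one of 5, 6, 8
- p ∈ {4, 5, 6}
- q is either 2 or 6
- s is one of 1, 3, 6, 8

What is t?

8

The 8 variables together cover exactly {1, 2, 3, 4, 5, 6, 7, 8} — 8 values for 8 variables — and 3 appears only in s's list, so s = 3.
The 7 still-open variables draw from only 7 values {1, 2, 4, 5, 6, 7, 8}, so each is used; only u can be 1, hence u = 1.
Among the 6 still-open variables, 7 fits only v (and all 6 values in {2, 4, 5, 6, 7, 8} must be used), so v = 7.
Among the 5 still-open variables, 8 fits only t (and all 5 values in {2, 4, 5, 6, 8} must be used), so t = 8.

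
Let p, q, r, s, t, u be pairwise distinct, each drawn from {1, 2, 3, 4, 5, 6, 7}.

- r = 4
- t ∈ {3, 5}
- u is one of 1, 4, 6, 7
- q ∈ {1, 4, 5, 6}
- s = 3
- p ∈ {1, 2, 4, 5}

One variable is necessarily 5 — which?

t

r has just one choice, so r = 4. So p, q, u can't be 4.
s must be 3 (only option left). Strike 3 from t.
So 5 goes to t.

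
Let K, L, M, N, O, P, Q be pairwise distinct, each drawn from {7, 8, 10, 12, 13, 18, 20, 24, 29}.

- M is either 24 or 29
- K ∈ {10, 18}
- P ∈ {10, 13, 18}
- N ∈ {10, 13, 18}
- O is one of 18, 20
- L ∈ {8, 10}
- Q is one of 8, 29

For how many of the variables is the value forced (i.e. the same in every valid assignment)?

Among the 7 variables, 20 fits only O (and all 7 values in {8, 10, 13, 18, 20, 24, 29} must be used), so O = 20.
The 6 still-open variables draw from only 6 values {8, 10, 13, 18, 24, 29}, so each is used; only M can be 24, hence M = 24.
The 5 still-open variables draw from only 5 values {8, 10, 13, 18, 29}, so each is used; only Q can be 29, hence Q = 29.
The 4 still-open variables together cover exactly {8, 10, 13, 18} — 4 values for 4 variables — and 8 appears only in L's list, so L = 8.
Determined: L=8, M=24, O=20, Q=29. The other variables each still have more than one consistent value. That makes 4.

4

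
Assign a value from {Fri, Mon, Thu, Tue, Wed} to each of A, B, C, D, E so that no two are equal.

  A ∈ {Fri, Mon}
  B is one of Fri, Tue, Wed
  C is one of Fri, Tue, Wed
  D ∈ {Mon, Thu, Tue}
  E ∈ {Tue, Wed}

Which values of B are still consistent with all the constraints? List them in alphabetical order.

The 5 variables draw from only 5 values {Fri, Mon, Thu, Tue, Wed}, so each is used; only D can be Thu, hence D = Thu.
The 4 still-open variables draw from only 4 values {Fri, Mon, Tue, Wed}, so each is used; only A can be Mon, hence A = Mon.
No further eliminations apply; B can still be any of Fri, Tue, Wed.

Fri, Tue, Wed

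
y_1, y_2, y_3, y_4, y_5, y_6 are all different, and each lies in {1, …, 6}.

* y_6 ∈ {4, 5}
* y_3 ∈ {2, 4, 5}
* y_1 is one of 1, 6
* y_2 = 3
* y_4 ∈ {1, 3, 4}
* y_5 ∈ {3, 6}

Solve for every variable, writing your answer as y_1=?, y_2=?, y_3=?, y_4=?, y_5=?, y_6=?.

y_1=1, y_2=3, y_3=2, y_4=4, y_5=6, y_6=5

y_2 must be 3 (only option left). So y_4, y_5 can't be 3.
y_5 has just one choice, so y_5 = 6. Strike 6 from y_1.
That leaves y_1 = 1. Eliminate 1 elsewhere: y_4.
y_4 must be 4 (only option left). Remove 4 from y_3, y_6.
That leaves y_6 = 5. So y_3 can't be 5.
y_3 has just one choice, so y_3 = 2.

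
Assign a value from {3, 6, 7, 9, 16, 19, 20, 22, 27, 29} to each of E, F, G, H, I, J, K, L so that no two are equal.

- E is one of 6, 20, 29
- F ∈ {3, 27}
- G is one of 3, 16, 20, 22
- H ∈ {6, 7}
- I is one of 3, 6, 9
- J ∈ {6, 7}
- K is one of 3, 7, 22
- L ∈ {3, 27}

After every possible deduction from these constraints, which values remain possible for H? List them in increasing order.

6, 7

The 2 variables F and L are confined to {3, 27}, which locks those values in; drop them from G, I, K.
H and J between them cover only {6, 7} — a naked pair. Remove those values from E, I, K.
I has just one choice, so I = 9.
That leaves K = 22. Strike 22 from G.
No further eliminations apply; H can still be any of 6, 7.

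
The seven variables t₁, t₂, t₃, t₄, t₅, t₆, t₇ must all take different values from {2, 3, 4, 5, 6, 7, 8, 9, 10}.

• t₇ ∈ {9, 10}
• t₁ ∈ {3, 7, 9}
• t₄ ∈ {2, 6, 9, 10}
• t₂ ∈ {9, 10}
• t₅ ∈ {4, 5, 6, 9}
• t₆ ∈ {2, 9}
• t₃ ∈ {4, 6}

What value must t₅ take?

t₂ and t₇ between them cover only {9, 10} — a naked pair. Remove those values from t₁, t₄, t₅, t₆.
t₆'s domain is down to {2}, so t₆ = 2. Eliminate 2 elsewhere: t₄.
t₄'s domain is down to {6}, so t₄ = 6. Remove 6 from t₃, t₅.
t₃ must be 4 (only option left). Eliminate 4 elsewhere: t₅.
So t₅ = 5.

5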